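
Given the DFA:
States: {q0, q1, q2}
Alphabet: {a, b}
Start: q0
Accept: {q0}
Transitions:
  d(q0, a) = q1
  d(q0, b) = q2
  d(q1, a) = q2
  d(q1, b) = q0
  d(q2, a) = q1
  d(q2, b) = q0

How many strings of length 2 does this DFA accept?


Enumerating all length-2 strings:
  "aa" -> q2 [reject]
  "ab" -> q0 [accept]
  "ba" -> q1 [reject]
  "bb" -> q0 [accept]

2 out of 4


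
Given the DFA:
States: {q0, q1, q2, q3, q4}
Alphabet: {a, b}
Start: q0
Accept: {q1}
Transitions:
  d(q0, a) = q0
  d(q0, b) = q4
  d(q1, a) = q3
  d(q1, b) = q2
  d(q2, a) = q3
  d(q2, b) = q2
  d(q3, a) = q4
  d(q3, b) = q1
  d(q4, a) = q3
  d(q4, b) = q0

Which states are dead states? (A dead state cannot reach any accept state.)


Forward reachability from each state:
  q0 -> reaches accept state q1 (live)
  q1 -> reaches accept state q1 (live)
  q2 -> reaches accept state q1 (live)
  q3 -> reaches accept state q1 (live)
  q4 -> reaches accept state q1 (live)

None (all states can reach an accept state)


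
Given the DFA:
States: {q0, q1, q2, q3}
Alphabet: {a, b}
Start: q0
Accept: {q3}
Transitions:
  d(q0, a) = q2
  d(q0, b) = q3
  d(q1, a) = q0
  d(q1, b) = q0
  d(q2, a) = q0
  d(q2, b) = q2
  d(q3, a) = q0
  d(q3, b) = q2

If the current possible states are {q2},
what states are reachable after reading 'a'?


Apply transition on 'a' from each current state:
  d(q2, a) = q0

{q0}


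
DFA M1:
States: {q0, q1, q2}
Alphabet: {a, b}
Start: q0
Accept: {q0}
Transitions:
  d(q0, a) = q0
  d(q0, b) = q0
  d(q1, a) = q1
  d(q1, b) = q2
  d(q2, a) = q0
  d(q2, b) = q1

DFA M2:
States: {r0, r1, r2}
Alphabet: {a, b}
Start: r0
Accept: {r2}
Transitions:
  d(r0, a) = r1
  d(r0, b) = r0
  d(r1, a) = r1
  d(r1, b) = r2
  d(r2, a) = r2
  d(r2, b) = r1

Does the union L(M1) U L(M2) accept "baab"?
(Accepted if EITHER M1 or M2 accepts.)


M1: final=q0 accepted=True
M2: final=r2 accepted=True

Yes, union accepts


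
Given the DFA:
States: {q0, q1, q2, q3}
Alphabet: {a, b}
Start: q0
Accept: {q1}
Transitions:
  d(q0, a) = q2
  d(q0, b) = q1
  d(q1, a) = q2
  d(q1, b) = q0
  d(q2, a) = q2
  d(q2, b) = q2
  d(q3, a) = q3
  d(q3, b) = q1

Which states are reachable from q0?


BFS from q0:
  layer 0: {q0}
  layer 1: {q1, q2}

{q0, q1, q2}


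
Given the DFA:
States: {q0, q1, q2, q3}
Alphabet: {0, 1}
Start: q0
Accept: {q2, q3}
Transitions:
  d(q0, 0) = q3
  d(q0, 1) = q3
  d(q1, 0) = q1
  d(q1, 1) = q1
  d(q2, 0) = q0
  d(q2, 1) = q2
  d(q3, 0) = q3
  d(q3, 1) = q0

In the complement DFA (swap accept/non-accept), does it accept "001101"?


Trace: q0 -> q3 -> q3 -> q0 -> q3 -> q3 -> q0
Final: q0
Original accept: {q2, q3}
Complement: q0 is not in original accept

Yes, complement accepts (original rejects)


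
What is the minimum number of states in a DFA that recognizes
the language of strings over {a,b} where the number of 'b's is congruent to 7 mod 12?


States track (count of 'b') mod 12.
Need 12 states: one per remainder 0..11; accept = remainder 7.

12


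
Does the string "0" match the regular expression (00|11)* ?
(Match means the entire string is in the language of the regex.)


|string| = 1; first = '0'; last = '0'

No, "0" does not match (00|11)*


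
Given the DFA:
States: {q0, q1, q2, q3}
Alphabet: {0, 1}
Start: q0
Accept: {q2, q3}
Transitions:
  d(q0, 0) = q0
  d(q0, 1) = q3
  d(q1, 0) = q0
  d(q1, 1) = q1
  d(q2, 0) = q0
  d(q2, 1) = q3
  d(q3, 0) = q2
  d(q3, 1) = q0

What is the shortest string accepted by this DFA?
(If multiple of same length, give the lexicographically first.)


BFS by string length (lex-first path to each state shown):
  len 0: q0<-""
  len 1: q0<-"0", q3<-"1"
Found accept state at length 1.

"1"


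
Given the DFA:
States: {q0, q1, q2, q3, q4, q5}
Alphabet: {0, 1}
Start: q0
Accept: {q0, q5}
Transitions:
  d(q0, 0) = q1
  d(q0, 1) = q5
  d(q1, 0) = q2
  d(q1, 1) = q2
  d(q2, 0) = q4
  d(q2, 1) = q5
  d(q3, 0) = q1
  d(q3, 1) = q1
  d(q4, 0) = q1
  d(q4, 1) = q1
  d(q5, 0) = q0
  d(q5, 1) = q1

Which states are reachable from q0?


BFS from q0:
  layer 0: {q0}
  layer 1: {q1, q5}
  layer 2: {q2}
  layer 3: {q4}

{q0, q1, q2, q4, q5}


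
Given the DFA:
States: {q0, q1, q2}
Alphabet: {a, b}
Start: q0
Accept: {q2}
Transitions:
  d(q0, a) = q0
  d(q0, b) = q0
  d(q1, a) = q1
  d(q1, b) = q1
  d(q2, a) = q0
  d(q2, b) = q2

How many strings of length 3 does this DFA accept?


Enumerating all length-3 strings:
  "aaa" -> q0 [reject]
  "aab" -> q0 [reject]
  "aba" -> q0 [reject]
  "abb" -> q0 [reject]
  "baa" -> q0 [reject]
  "bab" -> q0 [reject]
  "bba" -> q0 [reject]
  "bbb" -> q0 [reject]

0 out of 8


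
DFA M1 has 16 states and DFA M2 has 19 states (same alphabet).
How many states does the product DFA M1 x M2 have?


Product construction pairs every M1 state with every M2 state.
16 * 19 = 304

304


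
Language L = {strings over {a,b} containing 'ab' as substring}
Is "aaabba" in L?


'ab' occurs at index 2

Yes, "aaabba" is in L


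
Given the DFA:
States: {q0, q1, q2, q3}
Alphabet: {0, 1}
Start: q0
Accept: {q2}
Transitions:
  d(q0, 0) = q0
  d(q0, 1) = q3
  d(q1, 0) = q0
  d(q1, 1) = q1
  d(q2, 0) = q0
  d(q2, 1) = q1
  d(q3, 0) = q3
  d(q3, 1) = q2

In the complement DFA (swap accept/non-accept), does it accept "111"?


Trace: q0 -> q3 -> q2 -> q1
Final: q1
Original accept: {q2}
Complement: q1 is not in original accept

Yes, complement accepts (original rejects)


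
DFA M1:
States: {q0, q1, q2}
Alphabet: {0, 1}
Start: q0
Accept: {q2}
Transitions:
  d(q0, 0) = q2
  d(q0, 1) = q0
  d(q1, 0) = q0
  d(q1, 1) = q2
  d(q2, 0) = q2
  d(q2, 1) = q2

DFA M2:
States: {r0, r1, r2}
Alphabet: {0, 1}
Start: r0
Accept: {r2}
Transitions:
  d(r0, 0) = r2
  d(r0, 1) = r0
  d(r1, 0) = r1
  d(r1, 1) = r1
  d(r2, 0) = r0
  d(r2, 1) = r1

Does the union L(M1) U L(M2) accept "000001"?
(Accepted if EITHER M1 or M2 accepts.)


M1: final=q2 accepted=True
M2: final=r1 accepted=False

Yes, union accepts


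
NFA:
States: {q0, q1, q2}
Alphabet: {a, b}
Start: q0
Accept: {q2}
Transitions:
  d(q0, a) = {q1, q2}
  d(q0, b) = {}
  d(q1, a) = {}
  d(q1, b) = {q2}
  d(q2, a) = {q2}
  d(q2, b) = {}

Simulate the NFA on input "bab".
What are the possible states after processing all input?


Start: {q0}
  --b--> {}
  --a--> {}
  --b--> {}

{} (empty set, no valid transitions)


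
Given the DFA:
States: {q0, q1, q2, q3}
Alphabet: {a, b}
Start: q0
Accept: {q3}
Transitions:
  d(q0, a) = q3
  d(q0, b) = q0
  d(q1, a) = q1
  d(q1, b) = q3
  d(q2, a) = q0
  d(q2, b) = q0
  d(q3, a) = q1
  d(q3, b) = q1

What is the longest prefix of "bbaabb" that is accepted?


Run the DFA, marking each prefix where the state is accepting:
  "" -> q0 [reject]
  "b" -> q0 [reject]
  "bb" -> q0 [reject]
  "bba" -> q3 [accept]
  "bbaa" -> q1 [reject]
  "bbaab" -> q3 [accept]
  "bbaabb" -> q1 [reject]

"bbaab"


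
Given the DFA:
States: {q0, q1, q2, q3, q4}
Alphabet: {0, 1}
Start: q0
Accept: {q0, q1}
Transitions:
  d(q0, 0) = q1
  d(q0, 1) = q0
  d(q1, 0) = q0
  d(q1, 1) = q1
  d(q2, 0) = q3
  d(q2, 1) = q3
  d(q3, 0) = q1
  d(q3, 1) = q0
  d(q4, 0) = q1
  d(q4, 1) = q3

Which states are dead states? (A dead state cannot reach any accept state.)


Forward reachability from each state:
  q0 -> reaches accept state q0 (live)
  q1 -> reaches accept state q0 (live)
  q2 -> reaches accept state q0 (live)
  q3 -> reaches accept state q0 (live)
  q4 -> reaches accept state q0 (live)

None (all states can reach an accept state)


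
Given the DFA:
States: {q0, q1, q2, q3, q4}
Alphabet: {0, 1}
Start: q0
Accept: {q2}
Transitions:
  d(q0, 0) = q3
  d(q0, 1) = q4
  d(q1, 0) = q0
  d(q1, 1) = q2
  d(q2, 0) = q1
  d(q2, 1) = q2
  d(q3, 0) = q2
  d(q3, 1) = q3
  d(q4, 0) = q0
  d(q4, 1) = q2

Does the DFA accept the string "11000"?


Trace: q0 -> q4 -> q2 -> q1 -> q0 -> q3
Final state: q3
Accept states: {q2}

No, rejected (final state q3 is not an accept state)


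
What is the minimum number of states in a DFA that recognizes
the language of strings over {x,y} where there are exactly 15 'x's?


States: count = 0, 1, ..., 15 (that's 16 states), plus a dead state for count > 15.
Total: 16 + 1 = 17. Accept = count-15 state.

17


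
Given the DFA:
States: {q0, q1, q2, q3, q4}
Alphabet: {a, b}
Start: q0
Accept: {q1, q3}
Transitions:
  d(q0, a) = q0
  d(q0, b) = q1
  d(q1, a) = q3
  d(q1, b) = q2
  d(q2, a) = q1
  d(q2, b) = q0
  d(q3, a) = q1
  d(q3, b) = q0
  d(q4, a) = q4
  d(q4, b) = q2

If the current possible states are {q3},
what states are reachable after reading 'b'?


Apply transition on 'b' from each current state:
  d(q3, b) = q0

{q0}


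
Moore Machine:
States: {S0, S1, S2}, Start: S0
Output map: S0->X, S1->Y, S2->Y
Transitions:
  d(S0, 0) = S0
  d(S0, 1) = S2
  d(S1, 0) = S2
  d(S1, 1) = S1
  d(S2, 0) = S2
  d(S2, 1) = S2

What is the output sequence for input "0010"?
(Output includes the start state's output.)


Start: S0 (output X)
  --0--> S0 (output X)
  --0--> S0 (output X)
  --1--> S2 (output Y)
  --0--> S2 (output Y)

"XXXYY"


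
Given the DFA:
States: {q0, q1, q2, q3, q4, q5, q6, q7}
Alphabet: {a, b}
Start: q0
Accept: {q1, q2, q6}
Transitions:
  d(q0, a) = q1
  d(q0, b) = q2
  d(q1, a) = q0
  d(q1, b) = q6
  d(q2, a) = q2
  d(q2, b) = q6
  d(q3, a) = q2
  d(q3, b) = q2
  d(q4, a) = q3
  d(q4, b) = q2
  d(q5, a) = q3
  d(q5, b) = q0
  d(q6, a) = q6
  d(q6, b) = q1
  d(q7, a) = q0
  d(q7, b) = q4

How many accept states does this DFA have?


Accept states listed: {q1, q2, q6}
Counting: q1(1) q2(2) q6(3)

3


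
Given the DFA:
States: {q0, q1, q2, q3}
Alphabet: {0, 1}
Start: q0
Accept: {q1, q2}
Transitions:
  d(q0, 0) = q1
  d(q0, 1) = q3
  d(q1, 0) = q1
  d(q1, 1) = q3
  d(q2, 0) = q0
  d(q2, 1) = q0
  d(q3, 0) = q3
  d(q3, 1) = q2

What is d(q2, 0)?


Looking up transition d(q2, 0)

q0


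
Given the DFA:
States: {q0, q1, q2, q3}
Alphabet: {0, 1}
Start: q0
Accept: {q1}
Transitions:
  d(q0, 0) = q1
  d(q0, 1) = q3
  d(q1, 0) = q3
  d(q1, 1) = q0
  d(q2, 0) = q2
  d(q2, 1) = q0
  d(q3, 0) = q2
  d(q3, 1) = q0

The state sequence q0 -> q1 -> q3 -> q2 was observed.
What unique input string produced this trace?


Trace back each transition to find the symbol:
  q0 --[0]--> q1
  q1 --[0]--> q3
  q3 --[0]--> q2

"000"


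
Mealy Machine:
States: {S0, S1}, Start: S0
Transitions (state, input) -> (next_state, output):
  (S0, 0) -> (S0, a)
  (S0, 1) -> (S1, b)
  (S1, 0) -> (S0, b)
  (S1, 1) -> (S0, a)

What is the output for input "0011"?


Step-by-step:
  (S0, 0) -> (S0, a)
  (S0, 0) -> (S0, a)
  (S0, 1) -> (S1, b)
  (S1, 1) -> (S0, a)

"aaba"


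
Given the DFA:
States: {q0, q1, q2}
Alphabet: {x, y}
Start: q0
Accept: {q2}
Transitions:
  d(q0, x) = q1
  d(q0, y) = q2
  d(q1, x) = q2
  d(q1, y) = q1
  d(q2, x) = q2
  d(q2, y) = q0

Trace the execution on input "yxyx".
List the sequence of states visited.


Input: yxyx
d(q0, y) = q2
d(q2, x) = q2
d(q2, y) = q0
d(q0, x) = q1


q0 -> q2 -> q2 -> q0 -> q1


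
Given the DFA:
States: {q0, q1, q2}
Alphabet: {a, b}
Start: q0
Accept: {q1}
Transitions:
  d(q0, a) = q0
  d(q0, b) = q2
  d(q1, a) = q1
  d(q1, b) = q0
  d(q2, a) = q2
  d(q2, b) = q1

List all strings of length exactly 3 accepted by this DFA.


All strings of length 3: 8 total
Accepted: 3

"abb", "bab", "bba"


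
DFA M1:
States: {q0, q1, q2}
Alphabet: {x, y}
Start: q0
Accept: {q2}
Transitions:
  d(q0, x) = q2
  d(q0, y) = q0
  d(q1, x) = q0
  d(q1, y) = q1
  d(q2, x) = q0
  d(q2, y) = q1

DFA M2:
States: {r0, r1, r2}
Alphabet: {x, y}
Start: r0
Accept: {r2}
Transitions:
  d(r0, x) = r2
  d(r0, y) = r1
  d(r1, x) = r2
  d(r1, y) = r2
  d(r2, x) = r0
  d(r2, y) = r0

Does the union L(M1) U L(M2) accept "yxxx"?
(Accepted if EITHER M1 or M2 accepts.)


M1: final=q2 accepted=True
M2: final=r2 accepted=True

Yes, union accepts


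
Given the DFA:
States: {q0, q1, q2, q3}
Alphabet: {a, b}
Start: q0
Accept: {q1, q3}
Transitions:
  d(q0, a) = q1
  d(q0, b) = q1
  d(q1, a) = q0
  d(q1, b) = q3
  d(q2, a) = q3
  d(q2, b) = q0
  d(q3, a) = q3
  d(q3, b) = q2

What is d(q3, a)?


Looking up transition d(q3, a)

q3


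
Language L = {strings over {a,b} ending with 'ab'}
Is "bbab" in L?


last two symbols = 'ab'

Yes, "bbab" is in L


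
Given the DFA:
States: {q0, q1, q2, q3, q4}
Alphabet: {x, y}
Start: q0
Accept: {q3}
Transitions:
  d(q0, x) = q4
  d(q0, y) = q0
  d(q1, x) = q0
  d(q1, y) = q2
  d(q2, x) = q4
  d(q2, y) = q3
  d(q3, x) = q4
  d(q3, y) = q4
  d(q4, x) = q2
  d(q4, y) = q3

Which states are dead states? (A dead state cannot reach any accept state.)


Forward reachability from each state:
  q0 -> reaches accept state q3 (live)
  q1 -> reaches accept state q3 (live)
  q2 -> reaches accept state q3 (live)
  q3 -> reaches accept state q3 (live)
  q4 -> reaches accept state q3 (live)

None (all states can reach an accept state)


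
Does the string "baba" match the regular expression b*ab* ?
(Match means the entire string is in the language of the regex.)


|string| = 4; first = 'b'; last = 'a'

No, "baba" does not match b*ab*


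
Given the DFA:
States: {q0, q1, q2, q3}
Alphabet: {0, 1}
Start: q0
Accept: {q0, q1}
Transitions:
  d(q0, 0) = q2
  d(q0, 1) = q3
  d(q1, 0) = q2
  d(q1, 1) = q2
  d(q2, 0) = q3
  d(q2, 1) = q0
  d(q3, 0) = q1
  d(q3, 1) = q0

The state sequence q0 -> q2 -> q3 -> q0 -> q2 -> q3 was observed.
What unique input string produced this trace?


Trace back each transition to find the symbol:
  q0 --[0]--> q2
  q2 --[0]--> q3
  q3 --[1]--> q0
  q0 --[0]--> q2
  q2 --[0]--> q3

"00100"


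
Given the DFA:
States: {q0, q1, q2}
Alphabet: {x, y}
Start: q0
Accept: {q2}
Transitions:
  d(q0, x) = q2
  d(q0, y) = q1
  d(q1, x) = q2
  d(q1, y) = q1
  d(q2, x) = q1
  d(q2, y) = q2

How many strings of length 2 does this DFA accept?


Enumerating all length-2 strings:
  "xx" -> q1 [reject]
  "xy" -> q2 [accept]
  "yx" -> q2 [accept]
  "yy" -> q1 [reject]

2 out of 4


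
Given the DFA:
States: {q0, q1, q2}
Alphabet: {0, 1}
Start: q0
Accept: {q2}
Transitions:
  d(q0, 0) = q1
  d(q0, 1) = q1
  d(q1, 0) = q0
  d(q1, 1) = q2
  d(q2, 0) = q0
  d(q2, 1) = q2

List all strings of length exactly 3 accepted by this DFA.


All strings of length 3: 8 total
Accepted: 2

"011", "111"


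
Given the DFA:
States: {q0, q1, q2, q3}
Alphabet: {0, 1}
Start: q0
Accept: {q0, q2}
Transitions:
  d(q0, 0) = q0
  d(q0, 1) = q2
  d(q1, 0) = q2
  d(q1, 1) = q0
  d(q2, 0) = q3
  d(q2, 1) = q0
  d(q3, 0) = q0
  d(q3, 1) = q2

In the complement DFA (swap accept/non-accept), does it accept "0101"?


Trace: q0 -> q0 -> q2 -> q3 -> q2
Final: q2
Original accept: {q0, q2}
Complement: q2 is in original accept

No, complement rejects (original accepts)


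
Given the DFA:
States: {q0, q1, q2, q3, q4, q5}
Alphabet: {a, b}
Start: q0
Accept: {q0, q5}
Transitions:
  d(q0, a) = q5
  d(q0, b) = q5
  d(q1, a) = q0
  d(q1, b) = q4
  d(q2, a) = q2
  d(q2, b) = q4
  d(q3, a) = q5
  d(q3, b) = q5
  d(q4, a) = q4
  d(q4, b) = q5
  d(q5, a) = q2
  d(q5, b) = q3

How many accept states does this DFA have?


Accept states listed: {q0, q5}
Counting: q0(1) q5(2)

2


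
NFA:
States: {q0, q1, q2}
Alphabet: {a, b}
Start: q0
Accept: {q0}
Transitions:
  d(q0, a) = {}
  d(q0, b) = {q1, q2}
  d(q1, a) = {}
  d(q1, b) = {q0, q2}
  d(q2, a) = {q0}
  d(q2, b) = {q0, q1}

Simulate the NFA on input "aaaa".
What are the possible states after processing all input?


Start: {q0}
  --a--> {}
  --a--> {}
  --a--> {}
  --a--> {}

{} (empty set, no valid transitions)


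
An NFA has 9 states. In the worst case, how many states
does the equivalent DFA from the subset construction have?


Subset construction: one DFA state per subset of NFA states.
2^9 = 512

512


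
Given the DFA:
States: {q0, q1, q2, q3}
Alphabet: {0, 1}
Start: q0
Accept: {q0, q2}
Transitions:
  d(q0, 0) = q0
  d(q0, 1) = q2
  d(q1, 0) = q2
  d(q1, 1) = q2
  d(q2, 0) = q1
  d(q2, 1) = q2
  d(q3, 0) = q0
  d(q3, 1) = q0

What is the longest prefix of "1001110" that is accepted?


Run the DFA, marking each prefix where the state is accepting:
  "" -> q0 [accept]
  "1" -> q2 [accept]
  "10" -> q1 [reject]
  "100" -> q2 [accept]
  "1001" -> q2 [accept]
  "10011" -> q2 [accept]
  "100111" -> q2 [accept]
  "1001110" -> q1 [reject]

"100111"


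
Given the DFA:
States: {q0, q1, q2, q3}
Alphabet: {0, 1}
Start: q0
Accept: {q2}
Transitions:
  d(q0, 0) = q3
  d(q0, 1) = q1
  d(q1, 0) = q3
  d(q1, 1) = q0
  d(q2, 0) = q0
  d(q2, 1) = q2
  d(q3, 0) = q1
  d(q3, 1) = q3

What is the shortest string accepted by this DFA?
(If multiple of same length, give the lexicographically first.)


BFS by string length (lex-first path to each state shown):
  len 0: q0<-""
  len 1: q1<-"1", q3<-"0"
  len 2: q0<-"11", q1<-"00", q3<-"01"
  len 3: q0<-"001", q1<-"010", q3<-"000"
  len 4: q0<-"0101", q1<-"0000", q3<-"0001"
  len 5: q0<-"00001", q1<-"00010", q3<-"00000"
  len 6: q0<-"000101", q1<-"000000", q3<-"000001"
  len 7: q0<-"0000001", q1<-"0000010", q3<-"0000000"
  len 8: q0<-"00000101", q1<-"00000000", q3<-"00000001"

No string accepted (empty language)


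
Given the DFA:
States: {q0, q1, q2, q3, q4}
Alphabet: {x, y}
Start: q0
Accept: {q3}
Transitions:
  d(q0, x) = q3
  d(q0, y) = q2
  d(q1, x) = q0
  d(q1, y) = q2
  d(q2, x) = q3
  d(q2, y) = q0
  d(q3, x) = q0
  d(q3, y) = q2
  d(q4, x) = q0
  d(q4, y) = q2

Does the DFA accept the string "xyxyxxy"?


Trace: q0 -> q3 -> q2 -> q3 -> q2 -> q3 -> q0 -> q2
Final state: q2
Accept states: {q3}

No, rejected (final state q2 is not an accept state)


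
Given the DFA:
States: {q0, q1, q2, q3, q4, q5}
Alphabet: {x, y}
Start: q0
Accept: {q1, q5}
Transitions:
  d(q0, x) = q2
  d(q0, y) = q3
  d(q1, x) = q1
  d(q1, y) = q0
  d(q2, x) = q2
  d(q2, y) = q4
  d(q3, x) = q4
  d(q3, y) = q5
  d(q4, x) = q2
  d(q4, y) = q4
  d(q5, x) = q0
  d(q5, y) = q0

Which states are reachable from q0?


BFS from q0:
  layer 0: {q0}
  layer 1: {q2, q3}
  layer 2: {q4, q5}

{q0, q2, q3, q4, q5}


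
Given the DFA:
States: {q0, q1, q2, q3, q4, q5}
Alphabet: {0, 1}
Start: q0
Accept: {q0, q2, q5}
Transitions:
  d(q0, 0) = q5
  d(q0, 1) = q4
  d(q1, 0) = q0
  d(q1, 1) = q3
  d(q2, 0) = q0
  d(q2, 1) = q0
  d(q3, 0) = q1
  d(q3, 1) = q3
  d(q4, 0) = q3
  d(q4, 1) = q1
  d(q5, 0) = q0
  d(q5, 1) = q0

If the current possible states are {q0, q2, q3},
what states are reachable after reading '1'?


Apply transition on '1' from each current state:
  d(q0, 1) = q4
  d(q2, 1) = q0
  d(q3, 1) = q3

{q0, q3, q4}


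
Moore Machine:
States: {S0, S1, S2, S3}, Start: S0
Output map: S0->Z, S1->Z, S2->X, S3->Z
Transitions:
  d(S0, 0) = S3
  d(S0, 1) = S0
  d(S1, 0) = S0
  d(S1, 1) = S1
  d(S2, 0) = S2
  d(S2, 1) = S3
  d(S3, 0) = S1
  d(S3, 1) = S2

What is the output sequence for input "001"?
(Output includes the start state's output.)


Start: S0 (output Z)
  --0--> S3 (output Z)
  --0--> S1 (output Z)
  --1--> S1 (output Z)

"ZZZZ"


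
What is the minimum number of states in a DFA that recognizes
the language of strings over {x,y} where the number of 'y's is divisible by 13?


States track (count of 'y') mod 13.
Need 13 states: one per remainder 0..12; accept = remainder 0.

13


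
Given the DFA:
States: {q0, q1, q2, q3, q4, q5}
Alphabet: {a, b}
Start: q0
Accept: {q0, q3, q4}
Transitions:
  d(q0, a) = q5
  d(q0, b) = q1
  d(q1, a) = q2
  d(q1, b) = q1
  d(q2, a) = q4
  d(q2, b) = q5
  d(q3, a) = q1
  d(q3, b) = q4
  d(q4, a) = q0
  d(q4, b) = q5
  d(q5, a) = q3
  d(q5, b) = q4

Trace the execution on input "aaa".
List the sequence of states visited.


Input: aaa
d(q0, a) = q5
d(q5, a) = q3
d(q3, a) = q1


q0 -> q5 -> q3 -> q1


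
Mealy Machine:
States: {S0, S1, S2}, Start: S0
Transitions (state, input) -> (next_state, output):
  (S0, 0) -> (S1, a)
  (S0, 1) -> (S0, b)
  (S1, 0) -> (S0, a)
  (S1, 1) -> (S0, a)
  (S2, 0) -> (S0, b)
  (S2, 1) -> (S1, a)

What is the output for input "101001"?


Step-by-step:
  (S0, 1) -> (S0, b)
  (S0, 0) -> (S1, a)
  (S1, 1) -> (S0, a)
  (S0, 0) -> (S1, a)
  (S1, 0) -> (S0, a)
  (S0, 1) -> (S0, b)

"baaaab"


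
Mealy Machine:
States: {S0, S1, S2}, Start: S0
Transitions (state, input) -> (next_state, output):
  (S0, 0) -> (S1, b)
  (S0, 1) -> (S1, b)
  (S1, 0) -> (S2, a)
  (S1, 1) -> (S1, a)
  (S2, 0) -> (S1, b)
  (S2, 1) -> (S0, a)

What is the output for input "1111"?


Step-by-step:
  (S0, 1) -> (S1, b)
  (S1, 1) -> (S1, a)
  (S1, 1) -> (S1, a)
  (S1, 1) -> (S1, a)

"baaa"


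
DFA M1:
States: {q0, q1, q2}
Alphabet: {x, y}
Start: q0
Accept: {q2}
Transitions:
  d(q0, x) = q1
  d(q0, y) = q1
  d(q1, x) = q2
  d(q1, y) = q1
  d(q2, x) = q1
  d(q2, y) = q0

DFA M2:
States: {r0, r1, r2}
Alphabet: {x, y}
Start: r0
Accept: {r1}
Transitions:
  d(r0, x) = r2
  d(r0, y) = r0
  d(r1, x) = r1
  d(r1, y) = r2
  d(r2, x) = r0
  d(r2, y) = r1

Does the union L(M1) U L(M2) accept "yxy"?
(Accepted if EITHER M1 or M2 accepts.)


M1: final=q0 accepted=False
M2: final=r1 accepted=True

Yes, union accepts


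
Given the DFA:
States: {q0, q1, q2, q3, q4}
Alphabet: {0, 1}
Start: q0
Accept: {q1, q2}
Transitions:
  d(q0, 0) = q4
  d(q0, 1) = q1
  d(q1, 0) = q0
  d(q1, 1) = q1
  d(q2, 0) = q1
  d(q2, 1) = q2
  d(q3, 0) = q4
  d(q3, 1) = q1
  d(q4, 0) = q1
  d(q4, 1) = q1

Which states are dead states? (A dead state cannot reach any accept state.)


Forward reachability from each state:
  q0 -> reaches accept state q1 (live)
  q1 -> reaches accept state q1 (live)
  q2 -> reaches accept state q1 (live)
  q3 -> reaches accept state q1 (live)
  q4 -> reaches accept state q1 (live)

None (all states can reach an accept state)


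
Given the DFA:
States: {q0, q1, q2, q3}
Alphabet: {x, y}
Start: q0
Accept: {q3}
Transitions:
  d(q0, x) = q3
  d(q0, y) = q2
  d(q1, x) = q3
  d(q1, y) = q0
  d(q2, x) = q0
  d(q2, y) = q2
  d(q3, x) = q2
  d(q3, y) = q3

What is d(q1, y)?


Looking up transition d(q1, y)

q0


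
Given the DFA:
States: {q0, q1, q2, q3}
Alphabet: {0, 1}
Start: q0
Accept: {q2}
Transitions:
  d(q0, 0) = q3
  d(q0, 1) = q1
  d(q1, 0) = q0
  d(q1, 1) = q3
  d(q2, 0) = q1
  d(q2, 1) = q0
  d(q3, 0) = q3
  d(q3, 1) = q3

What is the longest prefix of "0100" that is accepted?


Run the DFA, marking each prefix where the state is accepting:
  "" -> q0 [reject]
  "0" -> q3 [reject]
  "01" -> q3 [reject]
  "010" -> q3 [reject]
  "0100" -> q3 [reject]

No prefix is accepted


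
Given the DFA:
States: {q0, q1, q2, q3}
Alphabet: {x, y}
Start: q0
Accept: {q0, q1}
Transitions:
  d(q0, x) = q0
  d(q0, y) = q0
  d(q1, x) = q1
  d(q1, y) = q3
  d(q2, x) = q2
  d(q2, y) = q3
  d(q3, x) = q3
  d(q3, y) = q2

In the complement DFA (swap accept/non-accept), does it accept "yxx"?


Trace: q0 -> q0 -> q0 -> q0
Final: q0
Original accept: {q0, q1}
Complement: q0 is in original accept

No, complement rejects (original accepts)


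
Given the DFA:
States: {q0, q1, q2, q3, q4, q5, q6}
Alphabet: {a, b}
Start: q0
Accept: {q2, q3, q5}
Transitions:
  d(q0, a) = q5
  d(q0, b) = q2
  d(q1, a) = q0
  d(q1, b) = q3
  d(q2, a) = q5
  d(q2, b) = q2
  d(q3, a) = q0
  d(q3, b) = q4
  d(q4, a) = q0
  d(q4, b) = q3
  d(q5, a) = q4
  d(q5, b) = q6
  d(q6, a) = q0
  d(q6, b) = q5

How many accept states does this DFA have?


Accept states listed: {q2, q3, q5}
Counting: q2(1) q3(2) q5(3)

3


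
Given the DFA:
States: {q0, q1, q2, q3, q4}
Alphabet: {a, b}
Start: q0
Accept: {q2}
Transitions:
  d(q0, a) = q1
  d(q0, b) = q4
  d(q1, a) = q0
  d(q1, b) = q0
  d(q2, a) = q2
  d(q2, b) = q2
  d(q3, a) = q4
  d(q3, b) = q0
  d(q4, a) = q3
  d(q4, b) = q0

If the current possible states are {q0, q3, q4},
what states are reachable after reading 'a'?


Apply transition on 'a' from each current state:
  d(q0, a) = q1
  d(q3, a) = q4
  d(q4, a) = q3

{q1, q3, q4}


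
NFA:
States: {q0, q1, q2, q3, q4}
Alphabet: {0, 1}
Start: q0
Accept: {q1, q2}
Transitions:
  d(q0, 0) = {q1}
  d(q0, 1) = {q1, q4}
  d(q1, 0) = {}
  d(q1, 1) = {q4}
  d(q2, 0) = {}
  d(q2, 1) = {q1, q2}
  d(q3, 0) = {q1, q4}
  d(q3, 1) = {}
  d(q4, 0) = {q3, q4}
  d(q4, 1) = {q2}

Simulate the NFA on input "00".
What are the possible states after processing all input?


Start: {q0}
  --0--> {q1}
  --0--> {}

{} (empty set, no valid transitions)


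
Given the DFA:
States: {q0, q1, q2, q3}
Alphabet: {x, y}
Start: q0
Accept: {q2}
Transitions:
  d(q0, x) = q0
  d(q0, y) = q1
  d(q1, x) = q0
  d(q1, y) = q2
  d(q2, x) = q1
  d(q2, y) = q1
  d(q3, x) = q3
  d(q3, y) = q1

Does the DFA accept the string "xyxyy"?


Trace: q0 -> q0 -> q1 -> q0 -> q1 -> q2
Final state: q2
Accept states: {q2}

Yes, accepted (final state q2 is an accept state)


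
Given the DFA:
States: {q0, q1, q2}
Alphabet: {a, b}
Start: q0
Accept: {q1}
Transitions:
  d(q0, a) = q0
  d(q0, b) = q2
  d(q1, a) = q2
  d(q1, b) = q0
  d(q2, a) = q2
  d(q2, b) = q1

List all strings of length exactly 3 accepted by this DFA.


All strings of length 3: 8 total
Accepted: 2

"abb", "bab"


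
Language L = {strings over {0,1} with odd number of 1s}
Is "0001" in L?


count('1') = 1; 1 mod 2 = 1

Yes, "0001" is in L


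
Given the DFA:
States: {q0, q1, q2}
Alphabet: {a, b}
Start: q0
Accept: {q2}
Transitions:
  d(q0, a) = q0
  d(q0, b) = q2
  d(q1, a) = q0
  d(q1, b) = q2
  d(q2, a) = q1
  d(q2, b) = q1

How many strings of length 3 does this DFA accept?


Enumerating all length-3 strings:
  "aaa" -> q0 [reject]
  "aab" -> q2 [accept]
  "aba" -> q1 [reject]
  "abb" -> q1 [reject]
  "baa" -> q0 [reject]
  "bab" -> q2 [accept]
  "bba" -> q0 [reject]
  "bbb" -> q2 [accept]

3 out of 8


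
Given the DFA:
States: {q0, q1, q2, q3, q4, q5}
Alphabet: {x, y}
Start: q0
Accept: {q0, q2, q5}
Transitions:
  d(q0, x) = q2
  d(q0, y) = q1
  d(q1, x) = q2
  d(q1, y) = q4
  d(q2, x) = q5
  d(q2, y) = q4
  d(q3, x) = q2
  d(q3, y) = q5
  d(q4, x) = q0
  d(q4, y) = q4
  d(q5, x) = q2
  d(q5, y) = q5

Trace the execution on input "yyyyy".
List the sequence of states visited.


Input: yyyyy
d(q0, y) = q1
d(q1, y) = q4
d(q4, y) = q4
d(q4, y) = q4
d(q4, y) = q4


q0 -> q1 -> q4 -> q4 -> q4 -> q4


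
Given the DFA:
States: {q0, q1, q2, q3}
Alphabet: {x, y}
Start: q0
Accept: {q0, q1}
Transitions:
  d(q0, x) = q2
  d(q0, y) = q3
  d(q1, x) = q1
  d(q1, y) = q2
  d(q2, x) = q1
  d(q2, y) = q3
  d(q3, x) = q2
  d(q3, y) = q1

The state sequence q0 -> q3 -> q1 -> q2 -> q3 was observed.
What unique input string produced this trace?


Trace back each transition to find the symbol:
  q0 --[y]--> q3
  q3 --[y]--> q1
  q1 --[y]--> q2
  q2 --[y]--> q3

"yyyy"


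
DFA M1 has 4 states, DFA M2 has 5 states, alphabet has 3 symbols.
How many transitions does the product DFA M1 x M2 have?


Product DFA has 4 * 5 = 20 states.
Each has 3 transitions: 20 * 3 = 60

60


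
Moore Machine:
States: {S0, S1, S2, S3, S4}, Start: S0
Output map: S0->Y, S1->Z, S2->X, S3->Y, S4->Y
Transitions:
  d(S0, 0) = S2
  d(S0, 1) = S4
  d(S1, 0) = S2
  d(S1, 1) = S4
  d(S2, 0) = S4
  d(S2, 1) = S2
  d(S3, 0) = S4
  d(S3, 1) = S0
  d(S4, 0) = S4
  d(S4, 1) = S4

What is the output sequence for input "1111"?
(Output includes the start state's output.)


Start: S0 (output Y)
  --1--> S4 (output Y)
  --1--> S4 (output Y)
  --1--> S4 (output Y)
  --1--> S4 (output Y)

"YYYYY"


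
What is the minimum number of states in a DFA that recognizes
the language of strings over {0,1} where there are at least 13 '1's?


States: count = 0, 1, ..., 12, and a final '>= 13' state.
Total: 13 + 1 = 14. Accept = '>= 13' state.

14


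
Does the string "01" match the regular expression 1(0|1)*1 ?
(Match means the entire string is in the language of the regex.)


|string| = 2; first = '0'; last = '1'

No, "01" does not match 1(0|1)*1


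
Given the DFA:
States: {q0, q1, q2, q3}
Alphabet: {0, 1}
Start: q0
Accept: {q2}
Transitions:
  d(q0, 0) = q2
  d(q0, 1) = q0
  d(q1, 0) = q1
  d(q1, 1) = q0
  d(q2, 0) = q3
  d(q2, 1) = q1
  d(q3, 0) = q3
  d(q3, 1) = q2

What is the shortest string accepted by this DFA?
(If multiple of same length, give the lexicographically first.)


BFS by string length (lex-first path to each state shown):
  len 0: q0<-""
  len 1: q0<-"1", q2<-"0"
Found accept state at length 1.

"0"


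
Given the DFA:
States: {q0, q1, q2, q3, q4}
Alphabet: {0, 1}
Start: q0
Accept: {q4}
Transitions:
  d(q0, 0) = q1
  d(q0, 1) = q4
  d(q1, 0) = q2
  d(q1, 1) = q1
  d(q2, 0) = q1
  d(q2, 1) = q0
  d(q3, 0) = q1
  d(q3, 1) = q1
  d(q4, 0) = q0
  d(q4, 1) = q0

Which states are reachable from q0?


BFS from q0:
  layer 0: {q0}
  layer 1: {q1, q4}
  layer 2: {q2}

{q0, q1, q2, q4}


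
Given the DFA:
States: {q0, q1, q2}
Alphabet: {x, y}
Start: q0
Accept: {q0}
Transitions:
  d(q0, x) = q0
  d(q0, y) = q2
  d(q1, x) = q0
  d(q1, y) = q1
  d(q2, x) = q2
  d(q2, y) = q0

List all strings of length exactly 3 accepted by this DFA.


All strings of length 3: 8 total
Accepted: 4

"xxx", "xyy", "yxy", "yyx"


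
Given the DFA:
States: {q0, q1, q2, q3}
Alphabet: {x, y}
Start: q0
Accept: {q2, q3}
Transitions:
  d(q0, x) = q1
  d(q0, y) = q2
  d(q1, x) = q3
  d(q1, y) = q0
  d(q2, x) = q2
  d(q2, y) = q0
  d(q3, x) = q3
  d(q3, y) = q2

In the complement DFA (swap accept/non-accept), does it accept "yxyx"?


Trace: q0 -> q2 -> q2 -> q0 -> q1
Final: q1
Original accept: {q2, q3}
Complement: q1 is not in original accept

Yes, complement accepts (original rejects)


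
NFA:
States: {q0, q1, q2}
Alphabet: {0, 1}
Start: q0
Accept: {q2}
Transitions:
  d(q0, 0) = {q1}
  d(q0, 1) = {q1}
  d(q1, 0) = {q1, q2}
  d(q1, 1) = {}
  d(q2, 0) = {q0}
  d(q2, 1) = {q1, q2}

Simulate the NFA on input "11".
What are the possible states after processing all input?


Start: {q0}
  --1--> {q1}
  --1--> {}

{} (empty set, no valid transitions)


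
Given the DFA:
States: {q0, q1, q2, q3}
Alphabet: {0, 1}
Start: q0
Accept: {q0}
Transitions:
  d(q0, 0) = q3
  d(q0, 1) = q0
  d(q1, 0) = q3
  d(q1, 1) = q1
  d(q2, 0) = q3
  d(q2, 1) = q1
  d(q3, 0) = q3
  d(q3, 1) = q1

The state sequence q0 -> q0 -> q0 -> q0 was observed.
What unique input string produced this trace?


Trace back each transition to find the symbol:
  q0 --[1]--> q0
  q0 --[1]--> q0
  q0 --[1]--> q0

"111"


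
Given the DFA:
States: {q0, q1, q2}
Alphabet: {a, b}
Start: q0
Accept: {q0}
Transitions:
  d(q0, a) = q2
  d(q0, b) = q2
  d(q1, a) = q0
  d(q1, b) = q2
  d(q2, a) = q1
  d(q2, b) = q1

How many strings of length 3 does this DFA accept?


Enumerating all length-3 strings:
  "aaa" -> q0 [accept]
  "aab" -> q2 [reject]
  "aba" -> q0 [accept]
  "abb" -> q2 [reject]
  "baa" -> q0 [accept]
  "bab" -> q2 [reject]
  "bba" -> q0 [accept]
  "bbb" -> q2 [reject]

4 out of 8


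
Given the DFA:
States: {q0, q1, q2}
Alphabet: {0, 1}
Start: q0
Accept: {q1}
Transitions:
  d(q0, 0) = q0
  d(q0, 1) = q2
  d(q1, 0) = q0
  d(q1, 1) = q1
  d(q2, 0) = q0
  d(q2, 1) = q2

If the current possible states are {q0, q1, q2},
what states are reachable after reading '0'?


Apply transition on '0' from each current state:
  d(q0, 0) = q0
  d(q1, 0) = q0
  d(q2, 0) = q0

{q0}


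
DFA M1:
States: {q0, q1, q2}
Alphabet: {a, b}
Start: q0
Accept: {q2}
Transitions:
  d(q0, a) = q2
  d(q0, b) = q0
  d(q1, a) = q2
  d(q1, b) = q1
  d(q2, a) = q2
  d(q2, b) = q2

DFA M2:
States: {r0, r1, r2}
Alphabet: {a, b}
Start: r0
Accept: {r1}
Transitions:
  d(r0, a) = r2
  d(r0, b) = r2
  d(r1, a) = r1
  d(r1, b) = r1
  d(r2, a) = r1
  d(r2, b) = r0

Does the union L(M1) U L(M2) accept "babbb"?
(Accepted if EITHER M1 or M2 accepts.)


M1: final=q2 accepted=True
M2: final=r1 accepted=True

Yes, union accepts


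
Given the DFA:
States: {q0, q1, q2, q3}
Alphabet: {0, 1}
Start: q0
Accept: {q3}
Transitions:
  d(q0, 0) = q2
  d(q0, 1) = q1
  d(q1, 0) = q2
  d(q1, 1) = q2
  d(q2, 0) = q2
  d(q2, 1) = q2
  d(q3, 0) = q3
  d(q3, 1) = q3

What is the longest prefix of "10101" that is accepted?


Run the DFA, marking each prefix where the state is accepting:
  "" -> q0 [reject]
  "1" -> q1 [reject]
  "10" -> q2 [reject]
  "101" -> q2 [reject]
  "1010" -> q2 [reject]
  "10101" -> q2 [reject]

No prefix is accepted


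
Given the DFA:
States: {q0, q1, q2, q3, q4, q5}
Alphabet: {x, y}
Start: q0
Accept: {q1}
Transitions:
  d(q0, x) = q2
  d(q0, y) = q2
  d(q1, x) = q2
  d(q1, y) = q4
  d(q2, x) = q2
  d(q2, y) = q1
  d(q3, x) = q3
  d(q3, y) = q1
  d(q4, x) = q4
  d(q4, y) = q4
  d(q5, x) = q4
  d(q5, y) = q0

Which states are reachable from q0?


BFS from q0:
  layer 0: {q0}
  layer 1: {q2}
  layer 2: {q1}
  layer 3: {q4}

{q0, q1, q2, q4}


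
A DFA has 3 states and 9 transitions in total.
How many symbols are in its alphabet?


Each state has exactly one transition per symbol.
|alphabet| = transitions / states = 9 / 3 = 3

3


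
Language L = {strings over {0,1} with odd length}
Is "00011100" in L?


length = 8; 8 mod 2 = 0

No, "00011100" is not in L


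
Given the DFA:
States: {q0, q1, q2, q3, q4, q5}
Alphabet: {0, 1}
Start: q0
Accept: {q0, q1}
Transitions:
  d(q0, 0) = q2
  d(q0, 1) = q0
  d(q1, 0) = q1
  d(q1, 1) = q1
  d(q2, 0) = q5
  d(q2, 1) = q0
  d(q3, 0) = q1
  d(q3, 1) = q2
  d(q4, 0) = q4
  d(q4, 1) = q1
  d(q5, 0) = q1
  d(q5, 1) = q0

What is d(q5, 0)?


Looking up transition d(q5, 0)

q1


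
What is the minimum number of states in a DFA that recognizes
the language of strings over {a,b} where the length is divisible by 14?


States track (length) mod 14.
Need 14 states: one per remainder 0..13; accept = remainder 0.

14


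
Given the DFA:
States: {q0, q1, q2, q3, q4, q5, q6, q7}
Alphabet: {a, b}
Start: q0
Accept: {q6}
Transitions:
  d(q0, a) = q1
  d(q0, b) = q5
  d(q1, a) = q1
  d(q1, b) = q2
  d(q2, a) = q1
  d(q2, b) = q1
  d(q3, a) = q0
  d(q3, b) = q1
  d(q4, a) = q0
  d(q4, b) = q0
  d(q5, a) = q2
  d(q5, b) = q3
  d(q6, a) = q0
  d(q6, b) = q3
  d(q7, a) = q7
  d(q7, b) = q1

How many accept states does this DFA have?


Accept states listed: {q6}
Counting: q6(1)

1


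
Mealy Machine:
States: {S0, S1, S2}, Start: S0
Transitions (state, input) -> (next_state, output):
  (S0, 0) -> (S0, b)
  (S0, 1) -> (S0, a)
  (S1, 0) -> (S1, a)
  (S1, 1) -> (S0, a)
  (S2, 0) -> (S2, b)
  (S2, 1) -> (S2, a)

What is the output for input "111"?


Step-by-step:
  (S0, 1) -> (S0, a)
  (S0, 1) -> (S0, a)
  (S0, 1) -> (S0, a)

"aaa"


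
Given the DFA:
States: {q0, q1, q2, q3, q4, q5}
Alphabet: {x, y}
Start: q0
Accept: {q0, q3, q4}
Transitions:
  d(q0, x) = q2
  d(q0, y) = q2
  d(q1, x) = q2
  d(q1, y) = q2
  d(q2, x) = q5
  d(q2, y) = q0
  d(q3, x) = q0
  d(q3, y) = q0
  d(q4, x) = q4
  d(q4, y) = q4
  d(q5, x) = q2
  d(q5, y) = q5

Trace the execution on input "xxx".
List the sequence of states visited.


Input: xxx
d(q0, x) = q2
d(q2, x) = q5
d(q5, x) = q2


q0 -> q2 -> q5 -> q2


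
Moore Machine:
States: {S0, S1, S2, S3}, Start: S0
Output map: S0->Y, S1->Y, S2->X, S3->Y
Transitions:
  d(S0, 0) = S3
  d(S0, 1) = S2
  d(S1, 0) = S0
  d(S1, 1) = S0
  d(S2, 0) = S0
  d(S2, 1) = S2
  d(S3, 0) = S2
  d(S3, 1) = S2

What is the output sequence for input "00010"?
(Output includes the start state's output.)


Start: S0 (output Y)
  --0--> S3 (output Y)
  --0--> S2 (output X)
  --0--> S0 (output Y)
  --1--> S2 (output X)
  --0--> S0 (output Y)

"YYXYXY"


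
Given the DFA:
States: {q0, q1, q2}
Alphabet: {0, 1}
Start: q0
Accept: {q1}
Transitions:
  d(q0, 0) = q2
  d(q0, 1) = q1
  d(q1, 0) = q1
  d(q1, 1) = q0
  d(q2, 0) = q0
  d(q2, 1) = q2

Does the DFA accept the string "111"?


Trace: q0 -> q1 -> q0 -> q1
Final state: q1
Accept states: {q1}

Yes, accepted (final state q1 is an accept state)


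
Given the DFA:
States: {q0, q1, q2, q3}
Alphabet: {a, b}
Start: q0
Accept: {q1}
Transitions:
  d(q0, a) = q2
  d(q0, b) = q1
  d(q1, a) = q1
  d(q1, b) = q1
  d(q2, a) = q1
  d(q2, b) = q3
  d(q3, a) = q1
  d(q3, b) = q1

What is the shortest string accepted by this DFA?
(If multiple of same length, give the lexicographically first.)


BFS by string length (lex-first path to each state shown):
  len 0: q0<-""
  len 1: q1<-"b", q2<-"a"
Found accept state at length 1.

"b"


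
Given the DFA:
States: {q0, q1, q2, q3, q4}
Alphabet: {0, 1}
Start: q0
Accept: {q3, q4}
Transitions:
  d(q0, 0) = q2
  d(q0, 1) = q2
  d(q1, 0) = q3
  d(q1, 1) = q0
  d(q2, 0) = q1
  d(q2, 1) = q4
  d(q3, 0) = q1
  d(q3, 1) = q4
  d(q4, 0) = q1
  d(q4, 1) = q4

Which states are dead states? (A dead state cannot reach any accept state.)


Forward reachability from each state:
  q0 -> reaches accept state q3 (live)
  q1 -> reaches accept state q3 (live)
  q2 -> reaches accept state q3 (live)
  q3 -> reaches accept state q3 (live)
  q4 -> reaches accept state q3 (live)

None (all states can reach an accept state)


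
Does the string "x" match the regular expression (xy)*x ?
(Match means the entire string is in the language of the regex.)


|string| = 1; first = 'x'; last = 'x'

Yes, "x" matches (xy)*x


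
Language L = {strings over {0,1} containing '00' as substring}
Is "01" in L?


'00' does not occur

No, "01" is not in L


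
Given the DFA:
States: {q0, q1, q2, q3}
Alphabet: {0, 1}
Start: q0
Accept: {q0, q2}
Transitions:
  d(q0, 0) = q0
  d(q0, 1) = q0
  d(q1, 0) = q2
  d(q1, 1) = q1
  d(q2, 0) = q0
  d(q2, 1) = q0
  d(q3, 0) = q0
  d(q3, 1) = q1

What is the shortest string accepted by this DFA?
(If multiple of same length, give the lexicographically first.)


BFS by string length (lex-first path to each state shown):
  len 0: q0<-""
Found accept state at length 0.

"" (empty string)


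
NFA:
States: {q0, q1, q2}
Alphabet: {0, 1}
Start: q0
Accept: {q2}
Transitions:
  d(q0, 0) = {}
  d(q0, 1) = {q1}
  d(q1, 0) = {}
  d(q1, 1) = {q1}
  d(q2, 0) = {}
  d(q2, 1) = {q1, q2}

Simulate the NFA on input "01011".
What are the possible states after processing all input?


Start: {q0}
  --0--> {}
  --1--> {}
  --0--> {}
  --1--> {}
  --1--> {}

{} (empty set, no valid transitions)


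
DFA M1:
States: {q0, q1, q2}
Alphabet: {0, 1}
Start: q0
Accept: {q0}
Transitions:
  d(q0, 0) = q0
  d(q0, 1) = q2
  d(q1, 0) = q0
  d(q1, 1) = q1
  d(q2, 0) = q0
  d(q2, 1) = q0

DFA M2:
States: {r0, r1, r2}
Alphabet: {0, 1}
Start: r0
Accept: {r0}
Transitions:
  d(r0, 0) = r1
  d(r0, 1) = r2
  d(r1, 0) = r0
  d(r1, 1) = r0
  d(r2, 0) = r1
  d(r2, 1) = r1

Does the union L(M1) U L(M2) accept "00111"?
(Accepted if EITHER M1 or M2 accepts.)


M1: final=q2 accepted=False
M2: final=r0 accepted=True

Yes, union accepts


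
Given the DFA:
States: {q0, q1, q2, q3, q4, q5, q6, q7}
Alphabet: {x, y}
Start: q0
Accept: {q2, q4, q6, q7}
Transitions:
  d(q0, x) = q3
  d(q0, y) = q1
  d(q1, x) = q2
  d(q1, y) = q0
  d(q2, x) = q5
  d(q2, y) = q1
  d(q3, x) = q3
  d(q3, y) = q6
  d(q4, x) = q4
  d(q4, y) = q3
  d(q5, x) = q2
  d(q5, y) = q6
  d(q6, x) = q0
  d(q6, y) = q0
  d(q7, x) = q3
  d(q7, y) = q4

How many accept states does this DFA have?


Accept states listed: {q2, q4, q6, q7}
Counting: q2(1) q4(2) q6(3) q7(4)

4


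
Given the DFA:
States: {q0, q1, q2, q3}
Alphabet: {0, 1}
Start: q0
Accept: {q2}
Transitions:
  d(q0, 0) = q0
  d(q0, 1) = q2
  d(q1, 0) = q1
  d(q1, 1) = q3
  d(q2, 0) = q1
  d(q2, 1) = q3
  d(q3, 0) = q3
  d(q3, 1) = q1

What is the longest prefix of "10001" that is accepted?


Run the DFA, marking each prefix where the state is accepting:
  "" -> q0 [reject]
  "1" -> q2 [accept]
  "10" -> q1 [reject]
  "100" -> q1 [reject]
  "1000" -> q1 [reject]
  "10001" -> q3 [reject]

"1"


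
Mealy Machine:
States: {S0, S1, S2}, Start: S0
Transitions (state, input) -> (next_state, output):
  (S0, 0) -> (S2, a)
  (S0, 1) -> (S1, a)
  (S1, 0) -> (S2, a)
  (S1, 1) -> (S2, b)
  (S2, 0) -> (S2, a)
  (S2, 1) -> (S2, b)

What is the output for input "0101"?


Step-by-step:
  (S0, 0) -> (S2, a)
  (S2, 1) -> (S2, b)
  (S2, 0) -> (S2, a)
  (S2, 1) -> (S2, b)

"abab"


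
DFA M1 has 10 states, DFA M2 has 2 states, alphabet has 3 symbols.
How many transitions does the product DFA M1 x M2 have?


Product DFA has 10 * 2 = 20 states.
Each has 3 transitions: 20 * 3 = 60

60


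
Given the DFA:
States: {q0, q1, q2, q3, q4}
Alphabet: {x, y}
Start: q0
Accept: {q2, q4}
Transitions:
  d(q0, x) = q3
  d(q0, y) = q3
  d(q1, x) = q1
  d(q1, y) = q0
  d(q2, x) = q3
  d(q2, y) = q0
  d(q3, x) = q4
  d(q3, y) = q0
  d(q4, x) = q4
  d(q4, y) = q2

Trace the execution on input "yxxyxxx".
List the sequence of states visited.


Input: yxxyxxx
d(q0, y) = q3
d(q3, x) = q4
d(q4, x) = q4
d(q4, y) = q2
d(q2, x) = q3
d(q3, x) = q4
d(q4, x) = q4


q0 -> q3 -> q4 -> q4 -> q2 -> q3 -> q4 -> q4
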